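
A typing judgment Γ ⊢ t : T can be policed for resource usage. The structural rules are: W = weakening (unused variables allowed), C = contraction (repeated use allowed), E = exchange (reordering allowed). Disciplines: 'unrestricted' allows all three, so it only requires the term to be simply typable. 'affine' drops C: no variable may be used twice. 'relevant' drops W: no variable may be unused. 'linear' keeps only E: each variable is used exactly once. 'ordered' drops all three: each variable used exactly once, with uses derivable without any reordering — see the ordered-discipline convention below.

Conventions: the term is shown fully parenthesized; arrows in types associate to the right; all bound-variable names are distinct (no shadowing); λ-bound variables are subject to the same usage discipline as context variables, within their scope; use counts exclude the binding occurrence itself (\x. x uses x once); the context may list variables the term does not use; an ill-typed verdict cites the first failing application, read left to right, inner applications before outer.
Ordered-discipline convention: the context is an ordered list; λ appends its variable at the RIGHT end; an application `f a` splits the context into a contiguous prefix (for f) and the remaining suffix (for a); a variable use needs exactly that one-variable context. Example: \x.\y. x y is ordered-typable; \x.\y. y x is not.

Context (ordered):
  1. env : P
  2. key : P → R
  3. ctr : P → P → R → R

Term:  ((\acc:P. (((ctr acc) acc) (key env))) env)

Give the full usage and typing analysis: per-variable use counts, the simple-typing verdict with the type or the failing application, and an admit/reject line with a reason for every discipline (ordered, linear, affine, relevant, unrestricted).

usage: env=2; key=1; ctr=1; acc [bound]=2
order of uses: ctr, acc, acc, key, env, env
typing: ✓ — R
ordered ✗ (uses contraction: env ×2, acc ×2)
linear ✗ (uses contraction: env ×2, acc ×2)
affine ✗ (uses contraction: env ×2, acc ×2)
relevant ✓ (env, key, ctr, acc: all used, weakening unneeded)
unrestricted ✓ (well-typed at R; no restrictions here)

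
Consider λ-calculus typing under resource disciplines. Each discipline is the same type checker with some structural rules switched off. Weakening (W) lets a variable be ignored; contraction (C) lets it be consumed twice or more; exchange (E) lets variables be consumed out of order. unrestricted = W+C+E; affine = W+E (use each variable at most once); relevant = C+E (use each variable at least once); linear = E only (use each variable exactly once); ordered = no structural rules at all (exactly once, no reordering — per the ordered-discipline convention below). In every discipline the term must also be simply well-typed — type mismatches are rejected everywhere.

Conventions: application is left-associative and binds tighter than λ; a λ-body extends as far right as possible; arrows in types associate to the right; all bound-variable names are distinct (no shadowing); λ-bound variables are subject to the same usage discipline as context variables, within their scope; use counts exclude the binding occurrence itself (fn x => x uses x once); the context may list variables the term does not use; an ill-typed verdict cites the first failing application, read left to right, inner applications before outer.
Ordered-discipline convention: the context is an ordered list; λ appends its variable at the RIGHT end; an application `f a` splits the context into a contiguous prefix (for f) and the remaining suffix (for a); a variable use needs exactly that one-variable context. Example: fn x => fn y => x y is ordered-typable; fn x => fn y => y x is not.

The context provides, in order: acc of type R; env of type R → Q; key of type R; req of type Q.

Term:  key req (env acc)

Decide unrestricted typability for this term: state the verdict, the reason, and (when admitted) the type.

no — a type mismatch blocks all five
usage: acc ×1, env ×1, key ×1, req ×1
use order (left to right): key, req, env, acc
typing: ill-typed: non-arrow in function slot: R
per-discipline verdicts: ordered ✗ | linear ✗ | affine ✗ | relevant ✗ | unrestricted ✗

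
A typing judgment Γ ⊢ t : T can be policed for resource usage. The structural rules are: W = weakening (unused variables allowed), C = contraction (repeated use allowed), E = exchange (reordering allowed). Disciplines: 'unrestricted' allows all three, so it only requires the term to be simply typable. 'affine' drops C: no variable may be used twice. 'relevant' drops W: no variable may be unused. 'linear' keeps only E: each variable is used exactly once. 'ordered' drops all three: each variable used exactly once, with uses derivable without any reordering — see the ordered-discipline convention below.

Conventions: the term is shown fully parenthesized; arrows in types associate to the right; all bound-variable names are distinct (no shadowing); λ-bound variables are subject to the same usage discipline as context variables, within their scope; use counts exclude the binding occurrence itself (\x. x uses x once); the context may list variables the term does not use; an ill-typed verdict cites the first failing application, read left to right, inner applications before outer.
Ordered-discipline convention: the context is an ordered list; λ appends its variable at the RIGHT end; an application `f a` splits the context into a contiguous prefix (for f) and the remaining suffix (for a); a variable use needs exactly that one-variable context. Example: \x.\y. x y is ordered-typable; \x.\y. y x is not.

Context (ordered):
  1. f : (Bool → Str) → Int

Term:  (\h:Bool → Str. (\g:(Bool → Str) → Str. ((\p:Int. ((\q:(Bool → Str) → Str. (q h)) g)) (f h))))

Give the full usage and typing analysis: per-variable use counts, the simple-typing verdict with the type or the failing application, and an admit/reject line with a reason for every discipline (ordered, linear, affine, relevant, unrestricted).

variable uses: f ×1; h (bound) ×2; g (bound) ×1; p (bound) ×0; q (bound) ×1
uses in reading order: q, h, g, f, h
typing: the term checks, with type (Bool → Str) → ((Bool → Str) → Str) → Str
ordered: ✗ — uses contraction: h ×2; p never used (weakening)
linear: ✗ — uses contraction: h ×2; p never used (weakening)
affine: ✗ — uses contraction: h ×2
relevant: ✗ — p never used (weakening)
unrestricted: ✓ — type-checks ((Bool → Str) → ((Bool → Str) → Str) → Str) and nothing is barred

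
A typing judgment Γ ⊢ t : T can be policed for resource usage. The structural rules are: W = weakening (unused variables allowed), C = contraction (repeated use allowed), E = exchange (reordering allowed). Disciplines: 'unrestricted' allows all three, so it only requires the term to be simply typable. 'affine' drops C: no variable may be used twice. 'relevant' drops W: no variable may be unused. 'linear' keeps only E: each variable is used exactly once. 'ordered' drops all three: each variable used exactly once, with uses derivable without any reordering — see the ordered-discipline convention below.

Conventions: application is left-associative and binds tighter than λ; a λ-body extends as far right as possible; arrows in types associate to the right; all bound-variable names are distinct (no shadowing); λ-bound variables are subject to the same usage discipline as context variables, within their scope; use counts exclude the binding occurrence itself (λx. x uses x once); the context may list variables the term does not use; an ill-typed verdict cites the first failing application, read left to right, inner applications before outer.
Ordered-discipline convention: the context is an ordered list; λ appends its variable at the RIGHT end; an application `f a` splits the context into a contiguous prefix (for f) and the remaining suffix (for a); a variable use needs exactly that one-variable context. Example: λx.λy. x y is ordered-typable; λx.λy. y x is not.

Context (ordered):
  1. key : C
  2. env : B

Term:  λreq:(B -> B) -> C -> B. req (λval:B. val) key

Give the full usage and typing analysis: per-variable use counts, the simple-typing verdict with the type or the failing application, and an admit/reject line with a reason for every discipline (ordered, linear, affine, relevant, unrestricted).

use counts: key ×1, env ×0, req [bound] ×1, val [bound] ×1
left-to-right use order: req, val, key
typing: the term checks, with type ((B -> B) -> C -> B) -> B
ordered ✗ (env left unused)
linear ✗ (env left unused)
affine ✓ (no duplicate uses among key, env, req, val)
relevant ✗ (env left unused)
unrestricted ✓ (typability at ((B -> B) -> C -> B) -> B is all that's needed)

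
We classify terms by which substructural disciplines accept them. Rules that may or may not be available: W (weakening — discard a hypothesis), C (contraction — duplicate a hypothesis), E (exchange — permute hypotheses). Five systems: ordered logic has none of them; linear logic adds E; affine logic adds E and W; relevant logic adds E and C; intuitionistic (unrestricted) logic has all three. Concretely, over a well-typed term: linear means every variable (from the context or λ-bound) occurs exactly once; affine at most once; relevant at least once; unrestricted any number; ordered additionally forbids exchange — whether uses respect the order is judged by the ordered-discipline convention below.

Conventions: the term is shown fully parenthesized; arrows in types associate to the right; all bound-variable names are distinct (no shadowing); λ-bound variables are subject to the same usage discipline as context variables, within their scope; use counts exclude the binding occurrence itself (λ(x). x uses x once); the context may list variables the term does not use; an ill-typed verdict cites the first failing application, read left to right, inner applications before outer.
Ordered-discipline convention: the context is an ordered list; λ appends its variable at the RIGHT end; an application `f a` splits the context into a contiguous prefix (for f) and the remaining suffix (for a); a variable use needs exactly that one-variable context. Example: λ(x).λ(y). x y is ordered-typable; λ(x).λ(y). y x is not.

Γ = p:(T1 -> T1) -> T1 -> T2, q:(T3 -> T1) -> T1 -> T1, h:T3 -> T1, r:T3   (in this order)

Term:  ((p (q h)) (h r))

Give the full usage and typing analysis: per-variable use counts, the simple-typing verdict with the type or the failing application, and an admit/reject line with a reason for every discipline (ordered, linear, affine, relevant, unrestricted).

variable uses: p: 1; q: 1; h: 2; r: 1
use order (left to right): p, q, h, h, r
typing: well-typed — term : T2
ordered ✗ (h ×2 used more than once (contraction))
linear ✗ (h ×2 used more than once (contraction))
affine ✗ (h ×2 used more than once (contraction))
relevant ✓ (p, q, h, r: all used, weakening unneeded)
unrestricted ✓ (well-typed at T2; no restrictions here)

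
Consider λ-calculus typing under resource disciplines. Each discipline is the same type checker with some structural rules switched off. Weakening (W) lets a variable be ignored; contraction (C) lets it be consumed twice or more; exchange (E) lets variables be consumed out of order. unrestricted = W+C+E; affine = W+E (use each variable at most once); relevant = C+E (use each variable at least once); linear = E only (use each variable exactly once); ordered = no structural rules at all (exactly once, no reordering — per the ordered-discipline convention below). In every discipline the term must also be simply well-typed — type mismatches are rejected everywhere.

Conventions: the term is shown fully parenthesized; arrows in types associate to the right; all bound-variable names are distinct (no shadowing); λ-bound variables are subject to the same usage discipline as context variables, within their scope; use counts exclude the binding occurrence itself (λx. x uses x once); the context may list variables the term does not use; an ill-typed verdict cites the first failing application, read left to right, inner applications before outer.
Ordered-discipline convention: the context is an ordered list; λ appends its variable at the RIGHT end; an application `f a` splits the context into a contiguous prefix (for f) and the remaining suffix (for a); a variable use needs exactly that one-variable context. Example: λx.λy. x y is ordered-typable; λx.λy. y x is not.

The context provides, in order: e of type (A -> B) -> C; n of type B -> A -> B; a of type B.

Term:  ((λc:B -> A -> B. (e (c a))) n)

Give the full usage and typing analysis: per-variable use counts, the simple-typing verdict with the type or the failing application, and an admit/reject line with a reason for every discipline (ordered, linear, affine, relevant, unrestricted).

usage: e: 1×; n: 1×; a: 1×; c (λ-bound): 1×
left-to-right use order: e, c, a, n
typing: well-typed — term : C
ordered ✗ (use order e, c, a, n needs exchange)
linear ✓ (e, n, a, c: one use apiece)
affine ✓ (at most one use each (e, n, a, c))
relevant ✓ (every one of e, n, a, c appears)
unrestricted ✓ (typability at C is all that's needed)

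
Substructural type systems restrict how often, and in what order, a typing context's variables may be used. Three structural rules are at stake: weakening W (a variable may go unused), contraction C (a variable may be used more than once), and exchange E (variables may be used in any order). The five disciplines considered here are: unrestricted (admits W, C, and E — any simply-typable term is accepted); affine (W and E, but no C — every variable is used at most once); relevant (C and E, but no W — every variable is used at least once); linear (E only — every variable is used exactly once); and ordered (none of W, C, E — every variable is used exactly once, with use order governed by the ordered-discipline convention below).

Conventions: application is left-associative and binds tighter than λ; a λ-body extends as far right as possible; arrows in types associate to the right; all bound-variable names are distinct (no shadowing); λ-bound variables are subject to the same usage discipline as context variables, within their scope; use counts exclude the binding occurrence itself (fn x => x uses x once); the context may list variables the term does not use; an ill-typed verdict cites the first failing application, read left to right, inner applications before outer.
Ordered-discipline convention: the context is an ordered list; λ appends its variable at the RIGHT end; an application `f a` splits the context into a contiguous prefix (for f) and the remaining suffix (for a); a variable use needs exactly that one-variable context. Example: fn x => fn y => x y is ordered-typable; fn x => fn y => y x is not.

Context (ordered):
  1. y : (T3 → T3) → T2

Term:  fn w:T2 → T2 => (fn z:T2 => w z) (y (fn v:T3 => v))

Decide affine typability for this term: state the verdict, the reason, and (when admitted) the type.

yes — y, w, z, v: no repeats, contraction unneeded; term : (T2 → T2) → T2
variable uses: y ×1, w (λ-bound) ×1, z (λ-bound) ×1, v (λ-bound) ×1
use order (left to right): w, z, y, v
typing: well-typed — term : (T2 → T2) → T2
summary: ordered ✗; linear ✓; affine ✓; relevant ✓; unrestricted ✓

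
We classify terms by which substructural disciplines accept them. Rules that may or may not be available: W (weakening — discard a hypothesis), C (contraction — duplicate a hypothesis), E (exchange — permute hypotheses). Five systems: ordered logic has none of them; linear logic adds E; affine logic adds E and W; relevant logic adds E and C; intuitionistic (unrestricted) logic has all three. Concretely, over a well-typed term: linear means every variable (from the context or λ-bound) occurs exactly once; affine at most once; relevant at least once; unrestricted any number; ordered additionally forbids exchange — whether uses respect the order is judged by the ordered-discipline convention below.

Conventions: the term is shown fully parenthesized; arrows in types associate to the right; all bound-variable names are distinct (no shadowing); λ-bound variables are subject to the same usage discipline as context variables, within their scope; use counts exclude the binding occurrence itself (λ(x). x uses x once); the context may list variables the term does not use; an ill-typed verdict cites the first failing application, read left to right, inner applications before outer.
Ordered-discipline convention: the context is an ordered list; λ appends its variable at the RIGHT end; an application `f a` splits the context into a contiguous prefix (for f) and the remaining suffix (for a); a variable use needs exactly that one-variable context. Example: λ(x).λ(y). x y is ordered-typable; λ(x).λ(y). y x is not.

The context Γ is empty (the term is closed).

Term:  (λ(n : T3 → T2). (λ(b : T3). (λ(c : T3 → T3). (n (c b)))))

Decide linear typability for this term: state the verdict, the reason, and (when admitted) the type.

yes — each of n, b, c used exactly once; term : (T3 → T2) → T3 → (T3 → T3) → T2
usage: n (λ-bound): 1; b (λ-bound): 1; c (λ-bound): 1
uses in reading order: n, c, b
typing: ✓ — (T3 → T2) → T3 → (T3 → T3) → T2
summary: ordered ✗ · linear ✓ · affine ✓ · relevant ✓ · unrestricted ✓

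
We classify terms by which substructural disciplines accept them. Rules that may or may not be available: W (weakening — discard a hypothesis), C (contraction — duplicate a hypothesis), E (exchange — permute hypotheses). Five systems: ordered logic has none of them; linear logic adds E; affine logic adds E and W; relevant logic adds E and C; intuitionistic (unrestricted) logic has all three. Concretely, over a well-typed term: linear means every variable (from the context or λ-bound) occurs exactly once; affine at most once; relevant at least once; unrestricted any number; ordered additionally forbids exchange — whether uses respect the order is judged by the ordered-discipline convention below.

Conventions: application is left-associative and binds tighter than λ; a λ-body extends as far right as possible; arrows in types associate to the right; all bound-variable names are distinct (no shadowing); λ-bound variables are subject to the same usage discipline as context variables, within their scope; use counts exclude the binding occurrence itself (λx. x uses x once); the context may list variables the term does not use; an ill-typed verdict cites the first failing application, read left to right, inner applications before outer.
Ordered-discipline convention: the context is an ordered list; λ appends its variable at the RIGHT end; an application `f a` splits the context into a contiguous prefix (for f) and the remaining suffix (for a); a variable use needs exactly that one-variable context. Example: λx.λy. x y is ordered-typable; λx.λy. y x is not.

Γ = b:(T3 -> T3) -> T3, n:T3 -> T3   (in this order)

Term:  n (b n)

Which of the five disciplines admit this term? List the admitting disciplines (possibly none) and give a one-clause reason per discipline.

admitted in: relevant, unrestricted
variable uses: b=1, n=2
use order (left to right): n, b, n
typing: well-typed at T3
ordered ✗ (n ×2 used more than once (contraction))
linear ✗ (n ×2 used more than once (contraction))
affine ✗ (n ×2 used more than once (contraction))
relevant ✓ (at least one use each (b, n))
unrestricted ✓ (typability at T3 is all that's needed)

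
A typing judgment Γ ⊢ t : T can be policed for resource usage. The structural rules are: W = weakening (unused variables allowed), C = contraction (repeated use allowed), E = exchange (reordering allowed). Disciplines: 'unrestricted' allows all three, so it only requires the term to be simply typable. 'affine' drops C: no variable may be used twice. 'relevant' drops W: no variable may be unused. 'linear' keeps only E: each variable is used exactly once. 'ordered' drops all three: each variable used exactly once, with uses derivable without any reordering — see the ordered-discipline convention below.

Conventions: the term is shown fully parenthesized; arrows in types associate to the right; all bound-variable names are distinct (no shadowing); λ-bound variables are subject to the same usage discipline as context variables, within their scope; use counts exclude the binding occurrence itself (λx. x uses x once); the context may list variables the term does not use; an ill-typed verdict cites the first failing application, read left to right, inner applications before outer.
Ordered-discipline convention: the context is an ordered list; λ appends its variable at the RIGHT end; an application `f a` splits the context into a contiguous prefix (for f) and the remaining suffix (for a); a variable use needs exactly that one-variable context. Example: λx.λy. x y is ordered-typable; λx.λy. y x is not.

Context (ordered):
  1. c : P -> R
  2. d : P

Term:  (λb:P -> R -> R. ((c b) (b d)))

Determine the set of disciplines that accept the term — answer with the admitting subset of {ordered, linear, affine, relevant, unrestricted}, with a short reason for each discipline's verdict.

admitted in: none
use counts: c ×1, d ×1, b (λ-bound) ×2
use order (left to right): c, b, b, d
typing: ill-typed: an application expects P but receives P -> R -> R
ordered: ✗, not simply typable
linear: ✗, fails simple typing
affine: ✗, a type mismatch blocks all five
relevant: ✗, the type mismatch rejects it
unrestricted: ✗, not simply typable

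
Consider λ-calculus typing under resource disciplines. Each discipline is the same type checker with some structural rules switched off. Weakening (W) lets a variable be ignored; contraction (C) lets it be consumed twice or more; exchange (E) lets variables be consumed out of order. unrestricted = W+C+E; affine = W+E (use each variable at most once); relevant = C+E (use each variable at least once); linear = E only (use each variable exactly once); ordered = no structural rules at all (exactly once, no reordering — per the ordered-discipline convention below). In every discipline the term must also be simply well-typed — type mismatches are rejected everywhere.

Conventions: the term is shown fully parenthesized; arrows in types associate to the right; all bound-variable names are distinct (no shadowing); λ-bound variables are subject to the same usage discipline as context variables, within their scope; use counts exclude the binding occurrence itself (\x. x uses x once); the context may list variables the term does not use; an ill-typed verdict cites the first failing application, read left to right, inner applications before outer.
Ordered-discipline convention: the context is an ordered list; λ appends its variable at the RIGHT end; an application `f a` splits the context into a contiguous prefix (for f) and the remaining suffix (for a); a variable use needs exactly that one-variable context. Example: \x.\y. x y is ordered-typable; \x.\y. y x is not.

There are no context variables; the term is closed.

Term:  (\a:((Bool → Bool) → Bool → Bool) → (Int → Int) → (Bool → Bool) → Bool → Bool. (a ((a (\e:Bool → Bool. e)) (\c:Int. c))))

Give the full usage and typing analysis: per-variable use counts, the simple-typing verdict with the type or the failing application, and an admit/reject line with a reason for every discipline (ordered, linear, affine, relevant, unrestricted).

counts: a [bound]: 2, e [bound]: 1, c [bound]: 1
uses in reading order: a, a, e, c
typing: ✓ — (((Bool → Bool) → Bool → Bool) → (Int → Int) → (Bool → Bool) → Bool → Bool) → (Int → Int) → (Bool → Bool) → Bool → Bool
ordered ✗ (repeated use of a ×2)
linear ✗ (repeated use of a ×2)
affine ✗ (repeated use of a ×2)
relevant ✓ (none of a, e, c goes unused)
unrestricted ✓ (well-typed at (((Bool → Bool) → Bool → Bool) → (Int → Int) → (Bool → Bool) → Bool → Bool) → (Int → Int) → (Bool → Bool) → Bool → Bool; no restrictions here)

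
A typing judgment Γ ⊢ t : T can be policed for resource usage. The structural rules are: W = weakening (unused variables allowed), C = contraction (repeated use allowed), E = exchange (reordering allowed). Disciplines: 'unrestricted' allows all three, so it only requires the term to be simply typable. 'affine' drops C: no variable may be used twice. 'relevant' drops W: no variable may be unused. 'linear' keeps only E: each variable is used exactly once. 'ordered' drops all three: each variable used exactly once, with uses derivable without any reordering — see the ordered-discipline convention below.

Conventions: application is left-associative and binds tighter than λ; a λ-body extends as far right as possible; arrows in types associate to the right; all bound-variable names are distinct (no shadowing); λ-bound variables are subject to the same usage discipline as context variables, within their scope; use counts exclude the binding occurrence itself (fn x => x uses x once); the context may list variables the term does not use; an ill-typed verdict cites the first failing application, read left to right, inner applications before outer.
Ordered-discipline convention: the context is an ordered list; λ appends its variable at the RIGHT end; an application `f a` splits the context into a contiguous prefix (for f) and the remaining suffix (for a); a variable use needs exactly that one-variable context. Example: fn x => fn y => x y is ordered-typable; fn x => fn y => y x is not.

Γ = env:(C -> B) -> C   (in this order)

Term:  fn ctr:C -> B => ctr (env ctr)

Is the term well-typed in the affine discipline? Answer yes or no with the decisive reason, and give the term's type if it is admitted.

no — ctr ×2 used more than once (contraction)
usage: env: 1, ctr (λ-bound): 2
order of uses: ctr, env, ctr
typing: ✓ — (C -> B) -> B
across the five disciplines: ordered ✗, linear ✗, affine ✗, relevant ✓, unrestricted ✓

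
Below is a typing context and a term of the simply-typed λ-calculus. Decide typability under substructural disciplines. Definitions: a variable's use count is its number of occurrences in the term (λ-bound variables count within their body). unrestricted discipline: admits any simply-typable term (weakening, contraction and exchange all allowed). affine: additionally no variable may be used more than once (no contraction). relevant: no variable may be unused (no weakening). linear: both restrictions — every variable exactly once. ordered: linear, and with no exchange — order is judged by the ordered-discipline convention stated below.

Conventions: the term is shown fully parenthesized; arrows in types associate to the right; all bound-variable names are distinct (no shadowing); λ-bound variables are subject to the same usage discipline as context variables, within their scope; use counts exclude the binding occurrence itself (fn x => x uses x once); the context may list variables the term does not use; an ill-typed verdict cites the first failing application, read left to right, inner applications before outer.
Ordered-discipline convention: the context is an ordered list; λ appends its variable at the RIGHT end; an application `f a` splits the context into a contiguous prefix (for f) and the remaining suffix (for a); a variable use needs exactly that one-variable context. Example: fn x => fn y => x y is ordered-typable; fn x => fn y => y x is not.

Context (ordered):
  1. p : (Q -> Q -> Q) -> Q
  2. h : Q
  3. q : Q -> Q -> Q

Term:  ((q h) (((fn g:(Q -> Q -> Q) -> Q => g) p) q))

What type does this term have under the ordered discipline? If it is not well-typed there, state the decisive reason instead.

not well-typed under ordered — needs contraction — q ×2
usage: p: 1; h: 1; q: 2; g (λ-bound): 1
use order (left to right): q, h, g, p, q
typing: well-typed — term : Q
per-discipline verdicts: ordered ✗ | linear ✗ | affine ✗ | relevant ✓ | unrestricted ✓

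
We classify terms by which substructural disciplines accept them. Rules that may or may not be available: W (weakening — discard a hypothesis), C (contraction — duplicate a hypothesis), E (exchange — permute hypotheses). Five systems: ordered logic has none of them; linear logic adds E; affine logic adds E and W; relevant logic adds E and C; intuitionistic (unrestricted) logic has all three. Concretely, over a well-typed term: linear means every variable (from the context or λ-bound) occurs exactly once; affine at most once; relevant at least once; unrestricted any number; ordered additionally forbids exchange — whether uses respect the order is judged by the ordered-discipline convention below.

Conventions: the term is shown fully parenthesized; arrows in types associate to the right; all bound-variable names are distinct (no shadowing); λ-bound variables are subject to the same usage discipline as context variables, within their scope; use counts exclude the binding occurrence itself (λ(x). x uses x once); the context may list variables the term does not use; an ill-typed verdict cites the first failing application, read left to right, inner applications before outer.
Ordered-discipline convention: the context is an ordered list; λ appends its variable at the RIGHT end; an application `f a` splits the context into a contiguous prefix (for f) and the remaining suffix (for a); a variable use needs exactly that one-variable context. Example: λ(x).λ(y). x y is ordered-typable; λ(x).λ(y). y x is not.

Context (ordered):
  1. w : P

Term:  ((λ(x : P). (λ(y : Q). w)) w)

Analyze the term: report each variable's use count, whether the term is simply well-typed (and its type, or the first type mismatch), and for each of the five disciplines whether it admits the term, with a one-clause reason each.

use counts: w: 2×; x (bound): 0×; y (bound): 0×
left-to-right use order: w, w
typing: the term checks, with type Q -> P
ordered: ✗ — uses contraction: w ×2; needs weakening: x, y unused
linear: ✗ — uses contraction: w ×2; needs weakening: x, y unused
affine: ✗ — uses contraction: w ×2
relevant: ✗ — needs weakening: x, y unused
unrestricted: ✓ — typability at Q -> P is all that's needed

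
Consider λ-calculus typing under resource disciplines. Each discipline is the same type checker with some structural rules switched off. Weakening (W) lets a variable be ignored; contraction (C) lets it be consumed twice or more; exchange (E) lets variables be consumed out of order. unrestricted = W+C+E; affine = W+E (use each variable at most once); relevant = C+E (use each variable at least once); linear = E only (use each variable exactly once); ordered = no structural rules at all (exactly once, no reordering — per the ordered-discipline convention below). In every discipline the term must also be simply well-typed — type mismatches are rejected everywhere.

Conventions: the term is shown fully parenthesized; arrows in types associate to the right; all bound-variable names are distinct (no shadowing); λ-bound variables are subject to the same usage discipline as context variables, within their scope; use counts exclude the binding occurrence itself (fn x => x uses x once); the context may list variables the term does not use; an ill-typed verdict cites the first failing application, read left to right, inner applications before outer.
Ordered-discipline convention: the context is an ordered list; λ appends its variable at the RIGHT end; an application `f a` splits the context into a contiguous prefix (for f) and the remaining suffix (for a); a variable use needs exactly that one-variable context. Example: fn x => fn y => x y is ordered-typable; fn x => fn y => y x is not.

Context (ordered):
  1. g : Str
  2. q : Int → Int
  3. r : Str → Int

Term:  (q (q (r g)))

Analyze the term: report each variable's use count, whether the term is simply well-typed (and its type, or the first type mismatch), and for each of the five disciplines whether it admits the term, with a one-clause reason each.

use counts: g: 1×; q: 2×; r: 1×
use order (left to right): q, q, r, g
typing: the term checks, with type Int
ordered: ✗, q ×2 used more than once (contraction)
linear: ✗, q ×2 used more than once (contraction)
affine: ✗, q ×2 used more than once (contraction)
relevant: ✓, g, q, r: all used, weakening unneeded
unrestricted: ✓, type-checks (Int) and nothing is barred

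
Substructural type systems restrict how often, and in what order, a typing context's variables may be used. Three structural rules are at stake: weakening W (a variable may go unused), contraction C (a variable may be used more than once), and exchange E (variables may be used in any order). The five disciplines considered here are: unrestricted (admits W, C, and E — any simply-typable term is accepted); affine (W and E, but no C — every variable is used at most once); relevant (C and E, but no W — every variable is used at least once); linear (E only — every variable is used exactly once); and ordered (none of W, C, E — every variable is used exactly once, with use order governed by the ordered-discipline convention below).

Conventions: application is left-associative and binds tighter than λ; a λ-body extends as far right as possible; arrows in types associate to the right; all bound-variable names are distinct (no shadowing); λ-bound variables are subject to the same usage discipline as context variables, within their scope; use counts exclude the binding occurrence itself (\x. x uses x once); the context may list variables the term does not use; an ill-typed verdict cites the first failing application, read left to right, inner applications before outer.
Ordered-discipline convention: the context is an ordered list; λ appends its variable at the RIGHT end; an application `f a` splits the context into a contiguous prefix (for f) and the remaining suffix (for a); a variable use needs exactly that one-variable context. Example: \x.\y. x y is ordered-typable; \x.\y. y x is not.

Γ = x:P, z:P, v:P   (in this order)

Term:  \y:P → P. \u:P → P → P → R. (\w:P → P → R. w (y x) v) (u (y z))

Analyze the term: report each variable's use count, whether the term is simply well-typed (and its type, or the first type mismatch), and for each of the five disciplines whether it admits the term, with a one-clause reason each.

usage: x ×1, z ×1, v ×1, y (bound) ×2, u (bound) ×1, w (bound) ×1
left-to-right use order: w, y, x, v, u, y, z
typing: the term checks, with type (P → P) → (P → P → P → R) → R
ordered: ✗ — uses contraction: y ×2
linear: ✗ — uses contraction: y ×2
affine: ✗ — uses contraction: y ×2
relevant: ✓ — none of x, z, v, y, u, w goes unused
unrestricted: ✓ — well-typed at (P → P) → (P → P → P → R) → R; no restrictions here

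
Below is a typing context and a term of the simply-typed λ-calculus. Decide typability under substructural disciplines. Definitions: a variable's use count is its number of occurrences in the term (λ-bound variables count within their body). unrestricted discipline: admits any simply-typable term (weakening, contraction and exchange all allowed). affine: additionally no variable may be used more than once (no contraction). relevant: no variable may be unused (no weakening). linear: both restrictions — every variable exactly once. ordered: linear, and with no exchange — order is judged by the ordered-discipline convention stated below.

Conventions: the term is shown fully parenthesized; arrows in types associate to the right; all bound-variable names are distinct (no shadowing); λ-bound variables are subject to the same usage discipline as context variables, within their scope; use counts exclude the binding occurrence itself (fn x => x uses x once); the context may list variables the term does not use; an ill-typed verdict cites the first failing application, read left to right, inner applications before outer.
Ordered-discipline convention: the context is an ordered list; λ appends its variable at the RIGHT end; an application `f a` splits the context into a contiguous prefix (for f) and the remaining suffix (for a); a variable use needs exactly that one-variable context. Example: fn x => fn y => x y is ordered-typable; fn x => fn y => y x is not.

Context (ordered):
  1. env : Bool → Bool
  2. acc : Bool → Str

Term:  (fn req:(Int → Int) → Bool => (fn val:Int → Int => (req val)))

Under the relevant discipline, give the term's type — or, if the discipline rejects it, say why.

not well-typed under relevant — unused: env, acc — weakening required
usage: env=0, acc=0, req (bound)=1, val (bound)=1
uses in reading order: req, val
typing: well-typed at ((Int → Int) → Bool) → (Int → Int) → Bool
all disciplines: ordered ✗ · linear ✗ · affine ✓ · relevant ✗ · unrestricted ✓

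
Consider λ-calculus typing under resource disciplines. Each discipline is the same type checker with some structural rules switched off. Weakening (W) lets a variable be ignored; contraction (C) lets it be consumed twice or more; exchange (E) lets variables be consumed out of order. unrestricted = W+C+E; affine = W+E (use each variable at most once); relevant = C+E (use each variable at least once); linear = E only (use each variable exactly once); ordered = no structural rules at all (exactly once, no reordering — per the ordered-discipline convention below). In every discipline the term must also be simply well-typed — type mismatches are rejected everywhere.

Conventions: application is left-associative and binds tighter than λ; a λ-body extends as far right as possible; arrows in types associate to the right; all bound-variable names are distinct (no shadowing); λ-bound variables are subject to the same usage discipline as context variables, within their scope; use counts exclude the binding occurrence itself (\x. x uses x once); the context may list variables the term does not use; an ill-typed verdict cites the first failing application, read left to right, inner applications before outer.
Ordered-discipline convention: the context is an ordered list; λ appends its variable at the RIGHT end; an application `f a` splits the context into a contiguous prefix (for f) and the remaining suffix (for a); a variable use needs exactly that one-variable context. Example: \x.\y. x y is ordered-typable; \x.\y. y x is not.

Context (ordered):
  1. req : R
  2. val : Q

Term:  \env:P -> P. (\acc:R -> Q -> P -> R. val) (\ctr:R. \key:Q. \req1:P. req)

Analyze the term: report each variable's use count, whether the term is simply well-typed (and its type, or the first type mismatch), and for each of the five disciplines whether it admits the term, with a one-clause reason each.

use counts: req: 1; val: 1; env (bound): 0; acc (bound): 0; ctr (bound): 0; key (bound): 0; req1 (bound): 0
left-to-right use order: val, req
typing: well-typed — term : (P -> P) -> Q
ordered ✗ (env, acc, ctr, key, req1 left unused)
linear ✗ (env, acc, ctr, key, req1 left unused)
affine ✓ (no duplicate uses among req, val, env, acc, ctr, key, req1)
relevant ✗ (env, acc, ctr, key, req1 left unused)
unrestricted ✓ (typability at (P -> P) -> Q is all that's needed)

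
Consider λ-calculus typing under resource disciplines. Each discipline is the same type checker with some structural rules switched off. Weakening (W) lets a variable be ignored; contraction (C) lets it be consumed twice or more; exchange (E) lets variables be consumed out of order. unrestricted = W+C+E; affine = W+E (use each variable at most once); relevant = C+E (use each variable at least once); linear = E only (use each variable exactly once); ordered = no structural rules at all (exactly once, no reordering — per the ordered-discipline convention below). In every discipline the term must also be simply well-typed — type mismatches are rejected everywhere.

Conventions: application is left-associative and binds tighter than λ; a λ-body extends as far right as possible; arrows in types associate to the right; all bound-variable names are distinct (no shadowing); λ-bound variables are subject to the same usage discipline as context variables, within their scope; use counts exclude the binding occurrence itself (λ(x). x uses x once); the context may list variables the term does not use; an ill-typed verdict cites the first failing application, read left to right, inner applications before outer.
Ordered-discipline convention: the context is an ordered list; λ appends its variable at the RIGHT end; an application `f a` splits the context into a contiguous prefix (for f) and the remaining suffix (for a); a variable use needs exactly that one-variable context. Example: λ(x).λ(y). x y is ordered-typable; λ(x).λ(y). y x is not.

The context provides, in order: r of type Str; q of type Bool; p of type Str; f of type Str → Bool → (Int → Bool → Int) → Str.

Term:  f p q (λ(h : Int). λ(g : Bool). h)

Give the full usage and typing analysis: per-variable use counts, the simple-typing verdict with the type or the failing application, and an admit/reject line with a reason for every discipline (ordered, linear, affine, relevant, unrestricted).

usage: r: 0×, q: 1×, p: 1×, f: 1×, h [bound]: 1×, g [bound]: 0×
left-to-right use order: f, p, q, h
typing: ✓ — Str
ordered: ✗, r, g never used (weakening)
linear: ✗, r, g never used (weakening)
affine: ✓, at most one use each (r, q, p, f, h, g)
relevant: ✗, r, g never used (weakening)
unrestricted: ✓, simply typable at Str; W, C, E all held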